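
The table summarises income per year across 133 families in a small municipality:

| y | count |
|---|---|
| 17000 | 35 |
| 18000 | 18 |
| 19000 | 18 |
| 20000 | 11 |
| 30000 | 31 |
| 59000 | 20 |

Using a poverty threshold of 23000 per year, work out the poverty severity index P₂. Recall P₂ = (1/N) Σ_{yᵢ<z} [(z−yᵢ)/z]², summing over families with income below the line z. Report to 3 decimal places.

0.030

Incomes under z: 35×17000, 18×18000, 18×19000, 11×20000 (q = 82 of N = 133).
Normalized shortfalls: (23000−17000)/23000 = 0.2609 (×35); (23000−18000)/23000 = 0.2174 (×18); (23000−19000)/23000 = 0.1739 (×18); (23000−20000)/23000 = 0.1304 (×11).
Squared: 0.0681 (×35); 0.0473 (×18); 0.0302 (×18); 0.0170 (×11).
Sum = 3.964083; P₂ = 3.964083 / 133 = 0.030.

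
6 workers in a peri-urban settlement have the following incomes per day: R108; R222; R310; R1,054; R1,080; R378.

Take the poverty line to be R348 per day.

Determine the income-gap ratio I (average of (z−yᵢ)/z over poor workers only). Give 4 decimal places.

0.3870

Below z: R108, R222, R310 (q = 3 of N = 6).
Shortfall ratios (z−y)/z: 0.6897, 0.3621, 0.1092; sum = 1.160920.
I averages over the q = 3 poor units only: 1.160920 / 3 = 0.3870.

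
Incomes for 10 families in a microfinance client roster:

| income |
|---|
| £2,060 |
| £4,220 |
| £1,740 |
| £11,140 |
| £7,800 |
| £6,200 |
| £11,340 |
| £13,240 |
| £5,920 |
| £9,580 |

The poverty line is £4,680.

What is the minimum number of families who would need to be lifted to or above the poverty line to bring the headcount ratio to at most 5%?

3

3 of the 10 families are poor, so H = 3/10 = 0.300.
A headcount ratio of at most 5% allows at most ⌊0.05 × 10⌋ = 0 poor families.
So at least 3 − 0 = 3 must be lifted.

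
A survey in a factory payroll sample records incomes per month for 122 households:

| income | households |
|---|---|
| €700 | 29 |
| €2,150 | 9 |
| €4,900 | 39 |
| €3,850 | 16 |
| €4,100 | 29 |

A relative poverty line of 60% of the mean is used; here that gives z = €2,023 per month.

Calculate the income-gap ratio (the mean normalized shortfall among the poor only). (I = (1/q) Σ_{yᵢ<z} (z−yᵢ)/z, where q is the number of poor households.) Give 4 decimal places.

Below the line: 29×€700 (q = 29 of N = 122).
Shortfall ratios (z−y)/z: 0.6540 (×29); sum = 18.965398.
The income-gap ratio divides by q (the poor only): 18.965398 / 29 = 0.6540.

0.6540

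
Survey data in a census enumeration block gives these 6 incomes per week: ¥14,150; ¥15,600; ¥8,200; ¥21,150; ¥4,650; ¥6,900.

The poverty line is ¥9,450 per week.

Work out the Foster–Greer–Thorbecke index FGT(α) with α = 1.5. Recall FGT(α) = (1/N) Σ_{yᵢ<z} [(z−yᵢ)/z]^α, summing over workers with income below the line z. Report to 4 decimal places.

0.0917

Incomes under z: ¥4,650, ¥6,900, ¥8,200 (q = 3 of N = 6).
Relative gaps: (9450−4650)/9450 = 0.5079; (9450−6900)/9450 = 0.2698; (9450−8200)/9450 = 0.1323.
Raised to α = 1.5: 0.36200; 0.14017; 0.04811.
Sum = 0.550285; FGT(1.5) = 0.550285 / 6 = 0.0917.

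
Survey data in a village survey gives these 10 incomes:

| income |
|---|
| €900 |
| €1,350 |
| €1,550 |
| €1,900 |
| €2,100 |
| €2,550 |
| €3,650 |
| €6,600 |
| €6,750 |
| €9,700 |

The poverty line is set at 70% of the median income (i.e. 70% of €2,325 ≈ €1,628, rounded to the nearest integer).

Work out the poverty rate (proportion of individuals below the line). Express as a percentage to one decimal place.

30.0%

3 of the 10 individuals have income below €1,628.
H = 3/10 = 30.0%.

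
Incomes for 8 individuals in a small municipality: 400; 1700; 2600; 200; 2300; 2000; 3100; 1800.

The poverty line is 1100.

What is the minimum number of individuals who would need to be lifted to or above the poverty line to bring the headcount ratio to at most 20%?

2 of the 8 individuals are poor, so H = 2/8 = 0.250.
A headcount ratio of at most 20% allows at most ⌊0.20 × 8⌋ = 1 poor individuals.
So at least 2 − 1 = 1 must be lifted.

1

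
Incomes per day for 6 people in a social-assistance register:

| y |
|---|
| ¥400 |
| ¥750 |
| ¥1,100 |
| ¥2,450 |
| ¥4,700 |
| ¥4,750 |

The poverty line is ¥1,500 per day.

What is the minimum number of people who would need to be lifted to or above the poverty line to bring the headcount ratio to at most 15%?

Currently q = 3 of N = 6 are below the line (H = 0.500).
A headcount ratio of at most 15% allows at most ⌊0.15 × 6⌋ = 0 poor people.
So at least 3 − 0 = 3 must be lifted.

3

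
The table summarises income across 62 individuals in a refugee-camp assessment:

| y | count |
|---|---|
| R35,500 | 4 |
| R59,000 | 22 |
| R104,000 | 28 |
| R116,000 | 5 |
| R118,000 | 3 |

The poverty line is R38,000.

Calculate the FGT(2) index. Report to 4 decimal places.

0.0003

Below the line: 4×R35,500 (q = 4 of N = 62).
Relative gaps: (38000−35500)/38000 = 0.0658 (×4).
Squared: 0.0043 (×4).
Sum = 0.017313; P₂ = 0.017313 / 62 = 0.0003.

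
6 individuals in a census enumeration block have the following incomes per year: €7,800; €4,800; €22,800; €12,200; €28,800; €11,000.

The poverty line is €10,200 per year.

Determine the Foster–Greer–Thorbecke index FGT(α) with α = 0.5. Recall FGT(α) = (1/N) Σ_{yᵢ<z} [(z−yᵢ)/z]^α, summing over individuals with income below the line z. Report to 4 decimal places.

0.2021

Below z: €4,800, €7,800 (q = 2 of N = 6).
Gap ratios (z−y)/z: (10200−4800)/10200 = 0.5294; (10200−7800)/10200 = 0.2353.
Raised to α = 0.5: 0.72761; 0.48507.
Sum = 1.212678; FGT(0.5) = 1.212678 / 6 = 0.2021.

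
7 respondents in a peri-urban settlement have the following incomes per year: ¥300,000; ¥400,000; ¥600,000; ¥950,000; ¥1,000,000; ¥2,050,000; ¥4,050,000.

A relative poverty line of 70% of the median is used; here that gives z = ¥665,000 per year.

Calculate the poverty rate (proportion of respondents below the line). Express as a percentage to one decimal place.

42.9%

3 of the 7 respondents have income below ¥665,000.
H = 3/7 = 42.9%.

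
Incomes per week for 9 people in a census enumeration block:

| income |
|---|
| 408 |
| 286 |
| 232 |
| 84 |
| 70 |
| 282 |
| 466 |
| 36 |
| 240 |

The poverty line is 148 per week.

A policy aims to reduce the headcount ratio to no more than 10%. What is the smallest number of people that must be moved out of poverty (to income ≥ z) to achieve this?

3

3 of the 9 people are poor, so H = 3/9 = 0.333.
A headcount ratio of at most 10% allows at most ⌊0.10 × 9⌋ = 0 poor people.
So at least 3 − 0 = 3 must be lifted.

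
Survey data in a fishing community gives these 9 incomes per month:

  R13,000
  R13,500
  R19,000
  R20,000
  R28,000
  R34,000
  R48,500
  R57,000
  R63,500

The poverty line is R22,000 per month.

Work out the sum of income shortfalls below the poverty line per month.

R22,500

Incomes under z: R13,000, R13,500, R19,000, R20,000 (q = 4 of N = 9).
Individual gaps: 22000−13000 = 9000; 22000−13500 = 8500; 22000−19000 = 3000; 22000−20000 = 2000.
Aggregate gap = R22,500.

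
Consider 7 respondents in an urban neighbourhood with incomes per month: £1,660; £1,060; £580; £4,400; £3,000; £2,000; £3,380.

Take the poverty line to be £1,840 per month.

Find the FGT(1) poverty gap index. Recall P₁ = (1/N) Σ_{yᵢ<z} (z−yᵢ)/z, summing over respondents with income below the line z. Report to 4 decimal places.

Below the line: £580, £1,060, £1,660 (q = 3 of N = 7).
Shortfall ratios: (1840−580)/1840 = 0.6848; (1840−1060)/1840 = 0.4239; (1840−1660)/1840 = 0.0978.
Σ = 1.206522. Dividing by the full population N = 7 gives P₁ = 0.1724.

0.1724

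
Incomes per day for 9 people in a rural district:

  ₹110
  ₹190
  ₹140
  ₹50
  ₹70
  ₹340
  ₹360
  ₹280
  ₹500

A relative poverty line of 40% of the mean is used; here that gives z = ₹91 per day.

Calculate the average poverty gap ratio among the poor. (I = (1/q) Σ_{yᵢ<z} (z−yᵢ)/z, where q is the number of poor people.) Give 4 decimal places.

0.3407

Below the line: ₹50, ₹70 (q = 2 of N = 9).
Relative gaps: 0.4505, 0.2308; sum = 0.681319.
The income-gap ratio divides by q (the poor only): 0.681319 / 2 = 0.3407.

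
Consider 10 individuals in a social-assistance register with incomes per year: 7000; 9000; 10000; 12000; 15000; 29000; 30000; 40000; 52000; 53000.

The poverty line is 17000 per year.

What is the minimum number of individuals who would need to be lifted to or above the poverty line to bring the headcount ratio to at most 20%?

Currently q = 5 of N = 10 are below the line (H = 0.500).
A headcount ratio of at most 20% allows at most ⌊0.20 × 10⌋ = 2 poor individuals.
So at least 5 − 2 = 3 must be lifted.

3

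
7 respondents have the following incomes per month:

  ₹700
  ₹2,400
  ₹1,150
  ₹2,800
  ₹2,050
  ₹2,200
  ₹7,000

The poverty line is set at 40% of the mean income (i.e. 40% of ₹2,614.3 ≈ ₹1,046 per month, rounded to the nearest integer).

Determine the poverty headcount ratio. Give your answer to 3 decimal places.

0.143

1 of the 7 respondents have income below ₹1,046.
H = 1/7 = 0.143.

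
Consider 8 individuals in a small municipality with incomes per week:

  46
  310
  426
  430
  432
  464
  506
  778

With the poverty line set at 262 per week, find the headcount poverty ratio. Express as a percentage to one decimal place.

12.5%

1 of the 8 individuals have income below 262.
H = 1/8 = 12.5%.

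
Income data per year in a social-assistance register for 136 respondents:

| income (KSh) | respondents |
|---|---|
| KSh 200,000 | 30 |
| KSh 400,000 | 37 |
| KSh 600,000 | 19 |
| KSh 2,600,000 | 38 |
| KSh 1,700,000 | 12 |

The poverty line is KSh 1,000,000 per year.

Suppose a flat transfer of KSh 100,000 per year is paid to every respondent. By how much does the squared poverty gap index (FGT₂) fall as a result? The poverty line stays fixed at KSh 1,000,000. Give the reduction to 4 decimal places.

Before: below the line — 30×KSh 200,000, 37×KSh 400,000, 19×KSh 600,000; squared poverty gap index (FGT₂) = 0.261471.
After the KSh 100,000 transfer: below the line — 30×KSh 300,000, 37×KSh 500,000, 19×KSh 700,000; squared poverty gap index (FGT₂) = 0.188676.
Reduction = 0.261471 − 0.188676 = 0.0728.

0.0728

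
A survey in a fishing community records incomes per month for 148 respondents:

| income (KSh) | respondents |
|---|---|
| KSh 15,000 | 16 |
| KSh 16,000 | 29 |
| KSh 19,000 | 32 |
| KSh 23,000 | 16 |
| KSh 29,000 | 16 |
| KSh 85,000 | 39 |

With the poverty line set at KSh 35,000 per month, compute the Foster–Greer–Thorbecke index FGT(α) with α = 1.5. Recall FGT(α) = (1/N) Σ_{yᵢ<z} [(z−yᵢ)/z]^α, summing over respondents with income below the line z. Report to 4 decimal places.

0.2213

Incomes under z: 16×KSh 15,000, 29×KSh 16,000, 32×KSh 19,000, 16×KSh 23,000, 16×KSh 29,000 (q = 109 of N = 148).
Gap ratios (z−y)/z: (35000−15000)/35000 = 0.5714 (×16); (35000−16000)/35000 = 0.5429 (×29); (35000−19000)/35000 = 0.4571 (×32); (35000−23000)/35000 = 0.3429 (×16); (35000−29000)/35000 = 0.1714 (×16).
Raised to α = 1.5: 0.43196 (×16); 0.39997 (×29); 0.30908 (×32); 0.20076 (×16); 0.07098 (×16).
Sum = 32.748980; FGT(1.5) = 32.748980 / 148 = 0.2213.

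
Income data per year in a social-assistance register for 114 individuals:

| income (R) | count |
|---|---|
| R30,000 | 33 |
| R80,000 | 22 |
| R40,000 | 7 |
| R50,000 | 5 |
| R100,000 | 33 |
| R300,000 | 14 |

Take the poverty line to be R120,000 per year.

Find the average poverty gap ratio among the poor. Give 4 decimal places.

0.4517

Incomes under z: 33×R30,000, 7×R40,000, 5×R50,000, 22×R80,000, 33×R100,000 (q = 100 of N = 114).
Relative gaps: 0.7500 (×33), 0.6667 (×7), 0.5833 (×5), 0.3333 (×22), 0.1667 (×33); sum = 45.166667.
I averages over the q = 100 poor units only: 45.166667 / 100 = 0.4517.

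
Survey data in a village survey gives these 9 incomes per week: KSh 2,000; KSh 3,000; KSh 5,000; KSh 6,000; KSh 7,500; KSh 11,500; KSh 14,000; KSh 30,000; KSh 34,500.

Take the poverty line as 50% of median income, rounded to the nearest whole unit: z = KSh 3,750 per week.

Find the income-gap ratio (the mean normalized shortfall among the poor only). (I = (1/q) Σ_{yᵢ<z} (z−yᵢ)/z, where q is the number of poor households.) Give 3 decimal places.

0.333

Below the line: KSh 2,000, KSh 3,000 (q = 2 of N = 9).
Relative gaps: 0.4667, 0.2000; sum = 0.666667.
The income-gap ratio divides by q (the poor only): 0.666667 / 2 = 0.333.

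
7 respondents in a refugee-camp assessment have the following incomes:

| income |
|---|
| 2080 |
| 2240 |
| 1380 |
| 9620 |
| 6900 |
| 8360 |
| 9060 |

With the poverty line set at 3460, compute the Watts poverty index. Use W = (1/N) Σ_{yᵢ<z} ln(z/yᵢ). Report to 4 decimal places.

0.2661

Incomes under z: 1380, 2080, 2240 (q = 3 of N = 7).
ln(z/y) terms: ln(3460/1380) = 0.9192; ln(3460/2080) = 0.5089; ln(3460/2240) = 0.4348.
W = 1.862879 / 7 = 0.2661.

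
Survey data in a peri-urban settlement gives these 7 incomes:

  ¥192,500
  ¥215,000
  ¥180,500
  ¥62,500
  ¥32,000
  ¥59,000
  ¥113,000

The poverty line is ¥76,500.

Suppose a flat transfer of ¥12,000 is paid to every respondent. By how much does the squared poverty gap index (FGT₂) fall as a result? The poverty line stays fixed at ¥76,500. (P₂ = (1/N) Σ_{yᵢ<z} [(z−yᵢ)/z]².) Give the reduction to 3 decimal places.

0.034

Before: below the line — ¥32,000, ¥59,000, ¥62,500; squared poverty gap index (FGT₂) = 0.06060.
After the ¥12,000 transfer: below the line — ¥44,000, ¥71,000, ¥74,500; squared poverty gap index (FGT₂) = 0.02662.
Reduction = 0.06060 − 0.02662 = 0.034.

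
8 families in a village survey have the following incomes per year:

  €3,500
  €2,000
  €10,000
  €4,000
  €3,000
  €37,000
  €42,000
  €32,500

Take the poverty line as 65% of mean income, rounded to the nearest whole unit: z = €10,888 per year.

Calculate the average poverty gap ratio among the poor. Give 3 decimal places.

Below the line: €2,000, €3,000, €3,500, €4,000, €10,000 (q = 5 of N = 8).
Shortfall ratios (z−y)/z: 0.8163, 0.7245, 0.6785, 0.6326, 0.0816; sum = 2.933505.
The income-gap ratio divides by q (the poor only): 2.933505 / 5 = 0.587.

0.587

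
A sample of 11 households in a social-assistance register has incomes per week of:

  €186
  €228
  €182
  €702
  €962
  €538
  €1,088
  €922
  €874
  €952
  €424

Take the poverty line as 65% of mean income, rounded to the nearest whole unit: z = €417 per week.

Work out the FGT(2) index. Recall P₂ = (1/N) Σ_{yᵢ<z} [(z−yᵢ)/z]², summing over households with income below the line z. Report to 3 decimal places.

0.075

Incomes under z: €182, €186, €228 (q = 3 of N = 11).
Gap ratios (z−y)/z: (417−182)/417 = 0.5635; (417−186)/417 = 0.5540; (417−228)/417 = 0.4532.
Squared: 0.3176; 0.3069; 0.2054.
Sum = 0.829880; P₂ = 0.829880 / 11 = 0.075.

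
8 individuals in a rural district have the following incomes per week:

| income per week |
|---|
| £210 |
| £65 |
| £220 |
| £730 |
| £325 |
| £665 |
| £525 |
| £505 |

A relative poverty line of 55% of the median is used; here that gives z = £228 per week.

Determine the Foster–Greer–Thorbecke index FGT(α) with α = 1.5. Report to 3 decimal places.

Below the line: £65, £210, £220 (q = 3 of N = 8).
Relative gaps: (228−65)/228 = 0.7149; (228−210)/228 = 0.0789; (228−220)/228 = 0.0351.
Raised to α = 1.5: 0.60448; 0.02218; 0.00657.
Sum = 0.633231; FGT(1.5) = 0.633231 / 8 = 0.079.

0.079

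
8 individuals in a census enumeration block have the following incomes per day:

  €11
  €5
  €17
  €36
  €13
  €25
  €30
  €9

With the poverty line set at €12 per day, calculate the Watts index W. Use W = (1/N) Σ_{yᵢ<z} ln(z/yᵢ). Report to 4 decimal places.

0.1563

Below the line: €5, €9, €11 (q = 3 of N = 8).
ln(z/y) terms: ln(12/5) = 0.8755; ln(12/9) = 0.2877; ln(12/11) = 0.0870.
W = 1.250162 / 8 = 0.1563.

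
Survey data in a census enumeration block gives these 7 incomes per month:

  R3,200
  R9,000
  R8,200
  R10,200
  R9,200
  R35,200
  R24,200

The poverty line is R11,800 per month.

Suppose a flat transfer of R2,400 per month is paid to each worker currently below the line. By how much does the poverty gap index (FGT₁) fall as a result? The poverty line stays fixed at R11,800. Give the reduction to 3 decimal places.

0.136

Before: below the line — R3,200, R8,200, R9,000, R9,200, R10,200; poverty gap index (FGT₁) = 0.23245.
After the R2,400 transfer: below the line — R5,600, R10,600, R11,400, R11,600; poverty gap index (FGT₁) = 0.09685.
Reduction = 0.23245 − 0.09685 = 0.136.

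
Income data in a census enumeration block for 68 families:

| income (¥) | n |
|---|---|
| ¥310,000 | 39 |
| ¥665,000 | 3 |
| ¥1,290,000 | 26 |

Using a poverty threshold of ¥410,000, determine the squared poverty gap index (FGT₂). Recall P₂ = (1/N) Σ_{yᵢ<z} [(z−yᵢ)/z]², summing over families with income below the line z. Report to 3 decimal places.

0.034

Below z: 39×¥310,000 (q = 39 of N = 68).
Gap ratios (z−y)/z: (410000−310000)/410000 = 0.2439 (×39).
Squared: 0.0595 (×39).
Sum = 2.320048; P₂ = 2.320048 / 68 = 0.034.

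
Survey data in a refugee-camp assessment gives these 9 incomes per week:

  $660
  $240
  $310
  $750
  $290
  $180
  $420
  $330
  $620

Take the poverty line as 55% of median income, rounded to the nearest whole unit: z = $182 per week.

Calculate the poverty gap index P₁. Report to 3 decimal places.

0.001

Below z: $180 (q = 1 of N = 9).
Relative gaps: (182−180)/182 = 0.0110.
Σ = 0.010989. Dividing by the full population N = 9 gives P₁ = 0.001.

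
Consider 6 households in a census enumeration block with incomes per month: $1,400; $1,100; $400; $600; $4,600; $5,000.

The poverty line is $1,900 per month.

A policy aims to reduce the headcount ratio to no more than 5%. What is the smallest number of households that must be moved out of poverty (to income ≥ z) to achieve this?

4

4 of the 6 households are poor, so H = 4/6 = 0.667.
A headcount ratio of at most 5% allows at most ⌊0.05 × 6⌋ = 0 poor households.
So at least 4 − 0 = 4 must be lifted.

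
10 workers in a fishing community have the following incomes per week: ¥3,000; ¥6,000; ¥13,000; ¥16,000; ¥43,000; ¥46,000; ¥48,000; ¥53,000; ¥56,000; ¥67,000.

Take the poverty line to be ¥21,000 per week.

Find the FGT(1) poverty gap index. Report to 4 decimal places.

Below z: ¥3,000, ¥6,000, ¥13,000, ¥16,000 (q = 4 of N = 10).
Normalized shortfalls: (21000−3000)/21000 = 0.8571; (21000−6000)/21000 = 0.7143; (21000−13000)/21000 = 0.3810; (21000−16000)/21000 = 0.2381.
Σ = 2.190476. Dividing by the full population N = 10 gives P₁ = 0.2190.

0.2190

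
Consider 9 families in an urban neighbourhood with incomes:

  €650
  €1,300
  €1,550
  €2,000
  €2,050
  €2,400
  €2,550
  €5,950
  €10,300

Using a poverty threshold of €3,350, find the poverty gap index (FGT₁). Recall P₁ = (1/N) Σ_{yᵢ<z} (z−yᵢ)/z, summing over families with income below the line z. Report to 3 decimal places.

0.363

Incomes under z: €650, €1,300, €1,550, €2,000, €2,050, €2,400, €2,550 (q = 7 of N = 9).
Normalized shortfalls: (3350−650)/3350 = 0.8060; (3350−1300)/3350 = 0.6119; (3350−1550)/3350 = 0.5373; (3350−2000)/3350 = 0.4030; (3350−2050)/3350 = 0.3881; (3350−2400)/3350 = 0.2836; (3350−2550)/3350 = 0.2388.
Sum of shortfalls = 3.268657; P₁ averages over all N: 3.268657 / 9 = 0.363.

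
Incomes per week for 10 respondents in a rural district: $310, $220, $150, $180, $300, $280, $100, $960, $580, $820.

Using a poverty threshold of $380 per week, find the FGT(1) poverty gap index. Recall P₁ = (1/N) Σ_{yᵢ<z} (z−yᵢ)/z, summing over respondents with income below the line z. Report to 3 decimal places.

0.295

Below the line: $100, $150, $180, $220, $280, $300, $310 (q = 7 of N = 10).
Normalized shortfalls: (380−100)/380 = 0.7368; (380−150)/380 = 0.6053; (380−180)/380 = 0.5263; (380−220)/380 = 0.4211; (380−280)/380 = 0.2632; (380−300)/380 = 0.2105; (380−310)/380 = 0.1842.
Σ = 2.947368. Dividing by the full population N = 10 gives P₁ = 0.295.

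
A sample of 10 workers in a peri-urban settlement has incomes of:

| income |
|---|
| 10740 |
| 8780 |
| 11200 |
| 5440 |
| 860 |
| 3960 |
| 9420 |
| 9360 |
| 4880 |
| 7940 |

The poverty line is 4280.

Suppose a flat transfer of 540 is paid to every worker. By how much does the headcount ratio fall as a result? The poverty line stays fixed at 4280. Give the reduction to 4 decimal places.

Before: below the line — 860, 3960; headcount ratio = 0.200000.
After the 540 transfer: below the line — 1400; headcount ratio = 0.100000.
Reduction = 0.200000 − 0.100000 = 0.1000.

0.1000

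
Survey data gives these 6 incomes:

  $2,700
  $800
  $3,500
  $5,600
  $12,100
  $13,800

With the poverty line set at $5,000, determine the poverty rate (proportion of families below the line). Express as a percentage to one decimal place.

3 of the 6 families have income below $5,000.
H = 3/6 = 50.0%.

50.0%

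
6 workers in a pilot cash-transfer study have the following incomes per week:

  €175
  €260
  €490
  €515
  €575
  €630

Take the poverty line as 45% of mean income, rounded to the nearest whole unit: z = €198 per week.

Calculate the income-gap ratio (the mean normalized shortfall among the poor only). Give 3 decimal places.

0.116

Below the line: €175 (q = 1 of N = 6).
Relative gaps: 0.1162; sum = 0.116162.
I averages over the q = 1 poor units only: 0.116162 / 1 = 0.116.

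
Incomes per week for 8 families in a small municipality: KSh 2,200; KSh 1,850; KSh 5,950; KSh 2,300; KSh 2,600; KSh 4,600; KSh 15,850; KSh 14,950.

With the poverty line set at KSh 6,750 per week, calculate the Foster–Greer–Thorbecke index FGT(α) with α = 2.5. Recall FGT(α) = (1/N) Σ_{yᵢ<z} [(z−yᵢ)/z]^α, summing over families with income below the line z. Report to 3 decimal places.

0.192

Incomes under z: KSh 1,850, KSh 2,200, KSh 2,300, KSh 2,600, KSh 4,600, KSh 5,950 (q = 6 of N = 8).
Shortfall ratios: (6750−1850)/6750 = 0.7259; (6750−2200)/6750 = 0.6741; (6750−2300)/6750 = 0.6593; (6750−2600)/6750 = 0.6148; (6750−4600)/6750 = 0.3185; (6750−5950)/6750 = 0.1185.
Raised to α = 2.5: 0.44898; 0.37305; 0.35289; 0.29639; 0.05726; 0.00484.
Sum = 1.533409; FGT(2.5) = 1.533409 / 8 = 0.192.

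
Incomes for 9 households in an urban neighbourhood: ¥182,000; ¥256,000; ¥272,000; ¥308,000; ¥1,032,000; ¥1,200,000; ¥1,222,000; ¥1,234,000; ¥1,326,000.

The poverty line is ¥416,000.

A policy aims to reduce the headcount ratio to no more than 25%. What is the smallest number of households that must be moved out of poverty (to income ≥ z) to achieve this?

Currently q = 4 of N = 9 are below the line (H = 0.444).
A headcount ratio of at most 25% allows at most ⌊0.25 × 9⌋ = 2 poor households.
So at least 4 − 2 = 2 must be lifted.

2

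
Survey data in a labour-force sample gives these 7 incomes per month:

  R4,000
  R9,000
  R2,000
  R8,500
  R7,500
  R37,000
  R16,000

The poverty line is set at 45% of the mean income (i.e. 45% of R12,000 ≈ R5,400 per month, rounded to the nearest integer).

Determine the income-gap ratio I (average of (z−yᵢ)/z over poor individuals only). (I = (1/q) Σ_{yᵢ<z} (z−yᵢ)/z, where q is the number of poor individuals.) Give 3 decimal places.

0.444

Incomes under z: R2,000, R4,000 (q = 2 of N = 7).
Shortfall ratios (z−y)/z: 0.6296, 0.2593; sum = 0.888889.
The income-gap ratio divides by q (the poor only): 0.888889 / 2 = 0.444.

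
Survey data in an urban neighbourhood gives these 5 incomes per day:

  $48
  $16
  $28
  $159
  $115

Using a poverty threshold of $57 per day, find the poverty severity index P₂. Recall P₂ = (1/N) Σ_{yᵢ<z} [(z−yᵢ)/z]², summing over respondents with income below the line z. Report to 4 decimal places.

0.1602

Below z: $16, $28, $48 (q = 3 of N = 5).
Normalized shortfalls: (57−16)/57 = 0.7193; (57−28)/57 = 0.5088; (57−48)/57 = 0.1579.
Squared: 0.5174; 0.2588; 0.0249.
Sum = 0.801170; P₂ = 0.801170 / 5 = 0.1602.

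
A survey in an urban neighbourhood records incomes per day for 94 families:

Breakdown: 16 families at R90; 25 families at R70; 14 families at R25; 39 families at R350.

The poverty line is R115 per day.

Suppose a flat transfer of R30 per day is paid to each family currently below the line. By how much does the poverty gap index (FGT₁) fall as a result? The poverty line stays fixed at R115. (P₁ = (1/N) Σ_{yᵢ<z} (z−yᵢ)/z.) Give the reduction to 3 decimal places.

Before: below the line — 14×R25, 25×R70, 16×R90; poverty gap index (FGT₁) = 0.25763.
After the R30 transfer: below the line — 14×R55, 25×R100; poverty gap index (FGT₁) = 0.11240.
Reduction = 0.25763 − 0.11240 = 0.145.

0.145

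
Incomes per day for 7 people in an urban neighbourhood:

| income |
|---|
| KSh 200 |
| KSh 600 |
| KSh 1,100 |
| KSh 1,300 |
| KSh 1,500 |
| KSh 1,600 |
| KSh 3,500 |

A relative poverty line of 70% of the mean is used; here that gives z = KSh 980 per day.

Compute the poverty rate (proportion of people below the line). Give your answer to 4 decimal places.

2 of the 7 people have income below KSh 980.
H = 2/7 = 0.2857.

0.2857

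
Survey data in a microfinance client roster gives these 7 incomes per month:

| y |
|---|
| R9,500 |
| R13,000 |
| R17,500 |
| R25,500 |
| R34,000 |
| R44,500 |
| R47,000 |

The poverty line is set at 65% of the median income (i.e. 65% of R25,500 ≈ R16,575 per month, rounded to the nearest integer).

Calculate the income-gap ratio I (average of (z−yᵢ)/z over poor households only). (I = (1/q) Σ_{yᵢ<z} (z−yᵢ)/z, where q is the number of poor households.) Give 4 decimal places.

0.3213

Below z: R9,500, R13,000 (q = 2 of N = 7).
Shortfall ratios (z−y)/z: 0.4268, 0.2157; sum = 0.642534.
The income-gap ratio divides by q (the poor only): 0.642534 / 2 = 0.3213.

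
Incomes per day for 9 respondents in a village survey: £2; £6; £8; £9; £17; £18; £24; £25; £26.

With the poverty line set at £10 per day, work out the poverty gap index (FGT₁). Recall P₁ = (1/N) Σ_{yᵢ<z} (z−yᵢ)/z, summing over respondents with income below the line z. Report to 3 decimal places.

0.167

Poor units: £2, £6, £8, £9 (q = 4 of N = 9).
Normalized shortfalls: (10−2)/10 = 0.8000; (10−6)/10 = 0.4000; (10−8)/10 = 0.2000; (10−9)/10 = 0.1000.
Σ = 1.500000. Dividing by the full population N = 9 gives P₁ = 0.167.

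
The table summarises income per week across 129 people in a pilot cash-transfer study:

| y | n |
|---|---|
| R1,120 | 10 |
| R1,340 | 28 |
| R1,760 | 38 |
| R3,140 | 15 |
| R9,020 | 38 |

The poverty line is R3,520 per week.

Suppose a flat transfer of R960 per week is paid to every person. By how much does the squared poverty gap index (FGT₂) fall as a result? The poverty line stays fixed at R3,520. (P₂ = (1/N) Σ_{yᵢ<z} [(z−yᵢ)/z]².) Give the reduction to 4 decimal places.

Before: below the line — 10×R1,120, 28×R1,340, 38×R1,760, 15×R3,140; squared poverty gap index (FGT₂) = 0.194288.
After the R960 transfer: below the line — 10×R2,080, 28×R2,300, 38×R2,720; squared poverty gap index (FGT₂) = 0.054263.
Reduction = 0.194288 − 0.054263 = 0.1400.

0.1400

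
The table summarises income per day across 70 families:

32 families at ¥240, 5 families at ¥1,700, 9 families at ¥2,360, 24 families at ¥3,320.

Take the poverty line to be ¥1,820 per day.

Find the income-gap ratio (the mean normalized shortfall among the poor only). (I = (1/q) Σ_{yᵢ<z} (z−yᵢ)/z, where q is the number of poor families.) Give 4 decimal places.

0.7597

Below the line: 32×¥240, 5×¥1,700 (q = 37 of N = 70).
Shortfall ratios (z−y)/z: 0.8681 (×32), 0.0659 (×5); sum = 28.109890.
I averages over the q = 37 poor units only: 28.109890 / 37 = 0.7597.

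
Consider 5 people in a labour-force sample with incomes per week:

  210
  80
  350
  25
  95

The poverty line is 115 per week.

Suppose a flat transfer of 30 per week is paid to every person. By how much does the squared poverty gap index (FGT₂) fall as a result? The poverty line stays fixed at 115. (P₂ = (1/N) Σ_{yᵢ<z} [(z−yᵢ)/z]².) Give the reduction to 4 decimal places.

Before: below the line — 25, 80, 95; squared poverty gap index (FGT₂) = 0.147070.
After the 30 transfer: below the line — 55, 110; squared poverty gap index (FGT₂) = 0.054820.
Reduction = 0.147070 − 0.054820 = 0.0922.

0.0922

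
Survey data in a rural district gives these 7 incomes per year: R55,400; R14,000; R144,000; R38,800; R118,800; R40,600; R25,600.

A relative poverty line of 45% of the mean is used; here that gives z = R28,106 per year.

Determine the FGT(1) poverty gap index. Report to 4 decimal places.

0.0844

Below z: R14,000, R25,600 (q = 2 of N = 7).
Relative gaps: (28106−14000)/28106 = 0.5019; (28106−25600)/28106 = 0.0892.
Σ = 0.591048. Dividing by the full population N = 7 gives P₁ = 0.0844.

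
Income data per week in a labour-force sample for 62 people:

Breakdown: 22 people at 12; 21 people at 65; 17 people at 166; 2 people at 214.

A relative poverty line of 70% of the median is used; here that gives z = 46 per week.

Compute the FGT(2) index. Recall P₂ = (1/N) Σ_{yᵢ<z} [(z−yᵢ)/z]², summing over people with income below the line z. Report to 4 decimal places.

0.1939

Poor units: 22×12 (q = 22 of N = 62).
Normalized shortfalls: (46−12)/46 = 0.7391 (×22).
Squared: 0.5463 (×22).
Sum = 12.018904; P₂ = 12.018904 / 62 = 0.1939.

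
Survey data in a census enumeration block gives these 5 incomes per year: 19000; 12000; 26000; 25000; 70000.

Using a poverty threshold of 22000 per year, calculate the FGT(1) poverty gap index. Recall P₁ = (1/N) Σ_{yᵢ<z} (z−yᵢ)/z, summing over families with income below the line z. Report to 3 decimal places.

0.118

Below the line: 12000, 19000 (q = 2 of N = 5).
Shortfall ratios: (22000−12000)/22000 = 0.4545; (22000−19000)/22000 = 0.1364.
Sum of shortfalls = 0.590909; P₁ averages over all N: 0.590909 / 5 = 0.118.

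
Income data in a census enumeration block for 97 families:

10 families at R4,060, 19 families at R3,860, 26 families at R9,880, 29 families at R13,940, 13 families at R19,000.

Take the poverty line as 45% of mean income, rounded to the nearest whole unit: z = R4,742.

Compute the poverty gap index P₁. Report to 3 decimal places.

0.051

Below z: 19×R3,860, 10×R4,060 (q = 29 of N = 97).
Gap ratios (z−y)/z: (4742−3860)/4742 = 0.1860 (×19); (4742−4060)/4742 = 0.1438 (×10).
Sum of shortfalls = 4.972164; P₁ averages over all N: 4.972164 / 97 = 0.051.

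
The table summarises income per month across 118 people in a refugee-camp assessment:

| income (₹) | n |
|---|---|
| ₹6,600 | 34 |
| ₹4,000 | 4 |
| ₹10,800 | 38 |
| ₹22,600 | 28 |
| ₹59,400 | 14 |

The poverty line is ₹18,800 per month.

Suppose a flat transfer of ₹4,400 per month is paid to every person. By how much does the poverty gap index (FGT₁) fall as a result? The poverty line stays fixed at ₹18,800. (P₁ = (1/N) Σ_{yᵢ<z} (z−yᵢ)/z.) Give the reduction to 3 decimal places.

Before: below the line — 4×₹4,000, 34×₹6,600, 38×₹10,800; poverty gap index (FGT₁) = 0.35070.
After the ₹4,400 transfer: below the line — 4×₹8,400, 34×₹11,000, 38×₹15,200; poverty gap index (FGT₁) = 0.19996.
Reduction = 0.35070 − 0.19996 = 0.151.

0.151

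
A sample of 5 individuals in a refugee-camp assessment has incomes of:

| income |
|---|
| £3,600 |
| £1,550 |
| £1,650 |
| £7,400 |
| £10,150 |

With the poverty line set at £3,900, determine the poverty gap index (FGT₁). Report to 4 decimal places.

0.2513

Below z: £1,550, £1,650, £3,600 (q = 3 of N = 5).
Relative gaps: (3900−1550)/3900 = 0.6026; (3900−1650)/3900 = 0.5769; (3900−3600)/3900 = 0.0769.
Sum of shortfalls = 1.256410; P₁ averages over all N: 1.256410 / 5 = 0.2513.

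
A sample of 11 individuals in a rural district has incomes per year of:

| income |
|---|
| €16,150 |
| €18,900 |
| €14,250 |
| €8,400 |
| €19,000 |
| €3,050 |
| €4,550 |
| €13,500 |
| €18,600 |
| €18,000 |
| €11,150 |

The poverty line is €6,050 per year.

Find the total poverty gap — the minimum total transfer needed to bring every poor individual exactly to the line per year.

Below z: €3,050, €4,550 (q = 2 of N = 11).
Individual gaps: 6050−3050 = 3000; 6050−4550 = 1500.
Aggregate gap = €4,500.

€4,500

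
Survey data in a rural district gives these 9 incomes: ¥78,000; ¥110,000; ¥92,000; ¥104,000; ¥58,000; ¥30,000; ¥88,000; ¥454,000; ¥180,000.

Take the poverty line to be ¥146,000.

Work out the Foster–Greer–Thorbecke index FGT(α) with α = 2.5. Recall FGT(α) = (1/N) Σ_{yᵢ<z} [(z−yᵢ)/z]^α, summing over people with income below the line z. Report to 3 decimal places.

Below the line: ¥30,000, ¥58,000, ¥78,000, ¥88,000, ¥92,000, ¥104,000, ¥110,000 (q = 7 of N = 9).
Gap ratios (z−y)/z: (146000−30000)/146000 = 0.7945; (146000−58000)/146000 = 0.6027; (146000−78000)/146000 = 0.4658; (146000−88000)/146000 = 0.3973; (146000−92000)/146000 = 0.3699; (146000−104000)/146000 = 0.2877; (146000−110000)/146000 = 0.2466.
Raised to α = 2.5: 0.56268; 0.28205; 0.14804; 0.09947; 0.08320; 0.04439; 0.03019.
Sum = 1.250016; FGT(2.5) = 1.250016 / 9 = 0.139.

0.139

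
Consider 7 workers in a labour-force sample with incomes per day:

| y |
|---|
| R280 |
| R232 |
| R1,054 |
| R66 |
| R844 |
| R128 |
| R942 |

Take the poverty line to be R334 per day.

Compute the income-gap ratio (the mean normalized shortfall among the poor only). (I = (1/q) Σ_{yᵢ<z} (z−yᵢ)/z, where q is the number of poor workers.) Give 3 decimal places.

0.472

Poor units: R66, R128, R232, R280 (q = 4 of N = 7).
Shortfall ratios (z−y)/z: 0.8024, 0.6168, 0.3054, 0.1617; sum = 1.886228.
I averages over the q = 4 poor units only: 1.886228 / 4 = 0.472.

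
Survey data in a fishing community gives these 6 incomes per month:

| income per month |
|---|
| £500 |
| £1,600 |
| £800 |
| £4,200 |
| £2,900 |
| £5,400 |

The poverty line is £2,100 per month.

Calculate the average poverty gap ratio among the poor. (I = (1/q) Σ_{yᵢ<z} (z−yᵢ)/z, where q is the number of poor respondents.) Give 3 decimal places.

Below z: £500, £800, £1,600 (q = 3 of N = 6).
Shortfall ratios (z−y)/z: 0.7619, 0.6190, 0.2381; sum = 1.619048.
The income-gap ratio divides by q (the poor only): 1.619048 / 3 = 0.540.

0.540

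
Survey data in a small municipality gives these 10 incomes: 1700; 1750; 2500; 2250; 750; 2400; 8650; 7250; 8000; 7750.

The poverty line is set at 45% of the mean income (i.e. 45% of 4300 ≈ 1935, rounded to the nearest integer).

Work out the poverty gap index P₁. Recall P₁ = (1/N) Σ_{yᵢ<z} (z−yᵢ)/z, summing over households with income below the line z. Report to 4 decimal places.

0.0829

Incomes under z: 750, 1700, 1750 (q = 3 of N = 10).
Shortfall ratios: (1935−750)/1935 = 0.6124; (1935−1700)/1935 = 0.1214; (1935−1750)/1935 = 0.0956.
Σ = 0.829457. Dividing by the full population N = 10 gives P₁ = 0.0829.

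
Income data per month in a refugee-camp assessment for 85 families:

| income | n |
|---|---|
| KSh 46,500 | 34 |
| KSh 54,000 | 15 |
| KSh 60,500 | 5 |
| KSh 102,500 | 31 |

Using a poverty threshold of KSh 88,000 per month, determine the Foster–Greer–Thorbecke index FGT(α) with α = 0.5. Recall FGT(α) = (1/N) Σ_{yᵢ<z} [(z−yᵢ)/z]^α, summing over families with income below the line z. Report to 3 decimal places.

0.417

Below z: 34×KSh 46,500, 15×KSh 54,000, 5×KSh 60,500 (q = 54 of N = 85).
Shortfall ratios: (88000−46500)/88000 = 0.4716 (×34); (88000−54000)/88000 = 0.3864 (×15); (88000−60500)/88000 = 0.3125 (×5).
Raised to α = 0.5: 0.68672 (×34); 0.62158 (×15); 0.55902 (×5).
Sum = 35.467451; FGT(0.5) = 35.467451 / 85 = 0.417.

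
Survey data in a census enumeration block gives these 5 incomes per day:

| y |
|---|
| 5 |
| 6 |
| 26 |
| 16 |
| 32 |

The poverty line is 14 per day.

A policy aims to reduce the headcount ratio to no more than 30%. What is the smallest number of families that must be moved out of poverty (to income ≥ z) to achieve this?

1

2 of the 5 families are poor, so H = 2/5 = 0.400.
A headcount ratio of at most 30% allows at most ⌊0.30 × 5⌋ = 1 poor families.
So at least 2 − 1 = 1 must be lifted.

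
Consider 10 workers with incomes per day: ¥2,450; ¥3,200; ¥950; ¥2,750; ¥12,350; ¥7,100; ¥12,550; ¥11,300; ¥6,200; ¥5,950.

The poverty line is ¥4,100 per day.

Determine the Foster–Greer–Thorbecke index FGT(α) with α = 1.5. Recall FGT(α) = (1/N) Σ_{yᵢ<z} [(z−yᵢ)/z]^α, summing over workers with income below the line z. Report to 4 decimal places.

Below z: ¥950, ¥2,450, ¥2,750, ¥3,200 (q = 4 of N = 10).
Normalized shortfalls: (4100−950)/4100 = 0.7683; (4100−2450)/4100 = 0.4024; (4100−2750)/4100 = 0.3293; (4100−3200)/4100 = 0.2195.
Raised to α = 1.5: 0.67343; 0.25530; 0.18894; 0.10285.
Sum = 1.220512; FGT(1.5) = 1.220512 / 10 = 0.1221.

0.1221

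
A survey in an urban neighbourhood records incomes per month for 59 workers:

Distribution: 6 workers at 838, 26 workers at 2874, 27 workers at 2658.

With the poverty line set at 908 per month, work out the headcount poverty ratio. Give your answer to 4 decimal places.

0.1017

6 of the 59 workers have income below 908.
H = 6/59 = 0.1017.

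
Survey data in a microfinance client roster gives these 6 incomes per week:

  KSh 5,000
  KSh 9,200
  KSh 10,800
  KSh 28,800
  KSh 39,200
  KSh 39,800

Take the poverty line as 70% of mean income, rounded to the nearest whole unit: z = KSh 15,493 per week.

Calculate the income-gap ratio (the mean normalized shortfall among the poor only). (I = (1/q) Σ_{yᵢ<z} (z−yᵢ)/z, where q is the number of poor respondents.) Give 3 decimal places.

Below z: KSh 5,000, KSh 9,200, KSh 10,800 (q = 3 of N = 6).
Shortfall ratios (z−y)/z: 0.6773, 0.4062, 0.3029; sum = 1.386368.
I averages over the q = 3 poor units only: 1.386368 / 3 = 0.462.

0.462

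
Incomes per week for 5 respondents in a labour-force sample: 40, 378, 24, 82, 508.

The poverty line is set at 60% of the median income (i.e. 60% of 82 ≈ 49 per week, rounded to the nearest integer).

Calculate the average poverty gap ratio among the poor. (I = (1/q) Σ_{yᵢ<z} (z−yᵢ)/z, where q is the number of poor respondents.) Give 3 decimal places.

Below z: 24, 40 (q = 2 of N = 5).
Shortfall ratios (z−y)/z: 0.5102, 0.1837; sum = 0.693878.
The income-gap ratio divides by q (the poor only): 0.693878 / 2 = 0.347.

0.347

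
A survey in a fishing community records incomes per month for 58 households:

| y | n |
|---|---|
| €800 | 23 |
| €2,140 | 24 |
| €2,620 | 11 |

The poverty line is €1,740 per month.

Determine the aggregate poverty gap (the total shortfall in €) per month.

Below z: 23×€800 (q = 23 of N = 58).
Individual gaps: 23×(1740−800) = 21620.
Aggregate gap = €21,620.

€21,620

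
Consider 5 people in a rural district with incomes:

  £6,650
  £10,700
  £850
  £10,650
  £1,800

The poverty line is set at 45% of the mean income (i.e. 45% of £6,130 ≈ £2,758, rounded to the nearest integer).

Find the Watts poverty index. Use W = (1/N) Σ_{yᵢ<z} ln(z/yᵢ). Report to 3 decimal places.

Incomes under z: £850, £1,800 (q = 2 of N = 5).
Log gaps: ln(2758/850) = 1.1770; ln(2758/1800) = 0.4267.
W = 1.603744 / 5 = 0.321.

0.321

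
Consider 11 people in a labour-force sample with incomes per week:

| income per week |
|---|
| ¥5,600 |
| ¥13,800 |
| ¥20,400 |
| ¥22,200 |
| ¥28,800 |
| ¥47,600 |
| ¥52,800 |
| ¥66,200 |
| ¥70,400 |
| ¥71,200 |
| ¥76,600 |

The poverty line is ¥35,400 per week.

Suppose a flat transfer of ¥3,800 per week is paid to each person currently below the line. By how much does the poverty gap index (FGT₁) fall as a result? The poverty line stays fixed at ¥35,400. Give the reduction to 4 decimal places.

0.0488

Before: below the line — ¥5,600, ¥13,800, ¥20,400, ¥22,200, ¥28,800; poverty gap index (FGT₁) = 0.221366.
After the ¥3,800 transfer: below the line — ¥9,400, ¥17,600, ¥24,200, ¥26,000, ¥32,600; poverty gap index (FGT₁) = 0.172573.
Reduction = 0.221366 − 0.172573 = 0.0488.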